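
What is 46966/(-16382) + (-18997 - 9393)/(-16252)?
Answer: -4385389/3915298 ≈ -1.1201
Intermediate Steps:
46966/(-16382) + (-18997 - 9393)/(-16252) = 46966*(-1/16382) - 28390*(-1/16252) = -23483/8191 + 835/478 = -4385389/3915298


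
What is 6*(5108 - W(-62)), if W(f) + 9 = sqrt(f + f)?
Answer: 30702 - 12*I*sqrt(31) ≈ 30702.0 - 66.813*I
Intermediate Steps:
W(f) = -9 + sqrt(2)*sqrt(f) (W(f) = -9 + sqrt(f + f) = -9 + sqrt(2*f) = -9 + sqrt(2)*sqrt(f))
6*(5108 - W(-62)) = 6*(5108 - (-9 + sqrt(2)*sqrt(-62))) = 6*(5108 - (-9 + sqrt(2)*(I*sqrt(62)))) = 6*(5108 - (-9 + 2*I*sqrt(31))) = 6*(5108 + (9 - 2*I*sqrt(31))) = 6*(5117 - 2*I*sqrt(31)) = 30702 - 12*I*sqrt(31)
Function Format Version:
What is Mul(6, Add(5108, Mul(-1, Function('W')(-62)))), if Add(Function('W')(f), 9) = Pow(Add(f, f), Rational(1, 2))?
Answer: Add(30702, Mul(-12, I, Pow(31, Rational(1, 2)))) ≈ Add(30702., Mul(-66.813, I))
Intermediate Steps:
Function('W')(f) = Add(-9, Mul(Pow(2, Rational(1, 2)), Pow(f, Rational(1, 2)))) (Function('W')(f) = Add(-9, Pow(Add(f, f), Rational(1, 2))) = Add(-9, Pow(Mul(2, f), Rational(1, 2))) = Add(-9, Mul(Pow(2, Rational(1, 2)), Pow(f, Rational(1, 2)))))
Mul(6, Add(5108, Mul(-1, Function('W')(-62)))) = Mul(6, Add(5108, Mul(-1, Add(-9, Mul(Pow(2, Rational(1, 2)), Pow(-62, Rational(1, 2))))))) = Mul(6, Add(5108, Mul(-1, Add(-9, Mul(Pow(2, Rational(1, 2)), Mul(I, Pow(62, Rational(1, 2)))))))) = Mul(6, Add(5108, Mul(-1, Add(-9, Mul(2, I, Pow(31, Rational(1, 2))))))) = Mul(6, Add(5108, Add(9, Mul(-2, I, Pow(31, Rational(1, 2)))))) = Mul(6, Add(5117, Mul(-2, I, Pow(31, Rational(1, 2))))) = Add(30702, Mul(-12, I, Pow(31, Rational(1, 2))))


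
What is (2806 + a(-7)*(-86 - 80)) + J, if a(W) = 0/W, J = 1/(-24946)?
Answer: 69998475/24946 ≈ 2806.0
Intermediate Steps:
J = -1/24946 ≈ -4.0087e-5
a(W) = 0
(2806 + a(-7)*(-86 - 80)) + J = (2806 + 0*(-86 - 80)) - 1/24946 = (2806 + 0*(-166)) - 1/24946 = (2806 + 0) - 1/24946 = 2806 - 1/24946 = 69998475/24946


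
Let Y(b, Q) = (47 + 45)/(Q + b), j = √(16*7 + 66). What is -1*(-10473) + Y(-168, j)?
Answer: 146855151/14023 - 46*√178/14023 ≈ 10472.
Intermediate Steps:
j = √178 (j = √(112 + 66) = √178 ≈ 13.342)
Y(b, Q) = 92/(Q + b)
-1*(-10473) + Y(-168, j) = -1*(-10473) + 92/(√178 - 168) = 10473 + 92/(-168 + √178)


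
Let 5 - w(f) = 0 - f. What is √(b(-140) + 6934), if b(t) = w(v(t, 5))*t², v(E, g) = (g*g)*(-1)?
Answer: I*√385066 ≈ 620.54*I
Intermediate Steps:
v(E, g) = -g² (v(E, g) = g²*(-1) = -g²)
w(f) = 5 + f (w(f) = 5 - (0 - f) = 5 - (-1)*f = 5 + f)
b(t) = -20*t² (b(t) = (5 - 1*5²)*t² = (5 - 1*25)*t² = (5 - 25)*t² = -20*t²)
√(b(-140) + 6934) = √(-20*(-140)² + 6934) = √(-20*19600 + 6934) = √(-392000 + 6934) = √(-385066) = I*√385066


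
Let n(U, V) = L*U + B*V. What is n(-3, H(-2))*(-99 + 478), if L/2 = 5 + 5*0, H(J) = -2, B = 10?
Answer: -18950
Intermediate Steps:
L = 10 (L = 2*(5 + 5*0) = 2*(5 + 0) = 2*5 = 10)
n(U, V) = 10*U + 10*V
n(-3, H(-2))*(-99 + 478) = (10*(-3) + 10*(-2))*(-99 + 478) = (-30 - 20)*379 = -50*379 = -18950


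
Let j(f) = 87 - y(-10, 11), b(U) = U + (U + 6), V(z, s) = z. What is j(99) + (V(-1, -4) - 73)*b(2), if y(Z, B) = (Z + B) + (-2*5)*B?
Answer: -544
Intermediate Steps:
b(U) = 6 + 2*U (b(U) = U + (6 + U) = 6 + 2*U)
y(Z, B) = Z - 9*B (y(Z, B) = (B + Z) - 10*B = Z - 9*B)
j(f) = 196 (j(f) = 87 - (-10 - 9*11) = 87 - (-10 - 99) = 87 - 1*(-109) = 87 + 109 = 196)
j(99) + (V(-1, -4) - 73)*b(2) = 196 + (-1 - 73)*(6 + 2*2) = 196 - 74*(6 + 4) = 196 - 74*10 = 196 - 740 = -544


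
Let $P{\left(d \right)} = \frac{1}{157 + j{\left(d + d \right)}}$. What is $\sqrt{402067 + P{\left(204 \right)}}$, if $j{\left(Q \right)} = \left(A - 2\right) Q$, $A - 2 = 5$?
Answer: $\frac{20 \sqrt{28708589}}{169} \approx 634.09$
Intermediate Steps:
$A = 7$ ($A = 2 + 5 = 7$)
$j{\left(Q \right)} = 5 Q$ ($j{\left(Q \right)} = \left(7 - 2\right) Q = 5 Q$)
$P{\left(d \right)} = \frac{1}{157 + 10 d}$ ($P{\left(d \right)} = \frac{1}{157 + 5 \left(d + d\right)} = \frac{1}{157 + 5 \cdot 2 d} = \frac{1}{157 + 10 d}$)
$\sqrt{402067 + P{\left(204 \right)}} = \sqrt{402067 + \frac{1}{157 + 10 \cdot 204}} = \sqrt{402067 + \frac{1}{157 + 2040}} = \sqrt{402067 + \frac{1}{2197}} = \sqrt{\frac{883341200}{2197}} = \frac{20 \sqrt{28708589}}{169}$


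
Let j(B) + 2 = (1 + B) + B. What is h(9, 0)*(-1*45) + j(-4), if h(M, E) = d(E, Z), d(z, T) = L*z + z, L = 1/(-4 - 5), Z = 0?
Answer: -9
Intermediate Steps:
L = -⅑ (L = 1/(-9) = -⅑ ≈ -0.11111)
j(B) = -1 + 2*B (j(B) = -2 + ((1 + B) + B) = -2 + (1 + 2*B) = -1 + 2*B)
d(z, T) = 8*z/9 (d(z, T) = -z/9 + z = 8*z/9)
h(M, E) = 8*E/9
h(9, 0)*(-1*45) + j(-4) = ((8/9)*0)*(-1*45) + (-1 + 2*(-4)) = 0*(-45) + (-1 - 8) = 0 - 9 = -9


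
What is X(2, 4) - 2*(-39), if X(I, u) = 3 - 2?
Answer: 79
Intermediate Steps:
X(I, u) = 1
X(2, 4) - 2*(-39) = 1 - 2*(-39) = 1 + 78 = 79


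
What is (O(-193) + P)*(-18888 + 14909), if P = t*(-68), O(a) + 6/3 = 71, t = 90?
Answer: 24076929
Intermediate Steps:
O(a) = 69 (O(a) = -2 + 71 = 69)
P = -6120 (P = 90*(-68) = -6120)
(O(-193) + P)*(-18888 + 14909) = (69 - 6120)*(-18888 + 14909) = -6051*(-3979) = 24076929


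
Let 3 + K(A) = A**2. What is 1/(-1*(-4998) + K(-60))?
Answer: 1/8595 ≈ 0.00011635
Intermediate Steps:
K(A) = -3 + A**2
1/(-1*(-4998) + K(-60)) = 1/(-1*(-4998) + (-3 + (-60)**2)) = 1/(4998 + (-3 + 3600)) = 1/(4998 + 3597) = 1/8595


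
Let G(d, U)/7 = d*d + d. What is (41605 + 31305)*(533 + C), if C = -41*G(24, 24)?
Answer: -12516240970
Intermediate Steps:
G(d, U) = 7*d + 7*d² (G(d, U) = 7*(d*d + d) = 7*(d² + d) = 7*(d + d²) = 7*d + 7*d²)
C = -172200 (C = -287*24*(1 + 24) = -287*24*25 = -41*4200 = -172200)
(41605 + 31305)*(533 + C) = (41605 + 31305)*(533 - 172200) = 72910*(-171667) = -12516240970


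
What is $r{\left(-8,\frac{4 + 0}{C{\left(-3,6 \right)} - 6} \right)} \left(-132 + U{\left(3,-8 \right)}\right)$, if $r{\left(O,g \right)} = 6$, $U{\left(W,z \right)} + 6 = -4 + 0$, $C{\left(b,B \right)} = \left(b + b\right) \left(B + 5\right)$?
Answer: $-852$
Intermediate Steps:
$C{\left(b,B \right)} = 2 b \left(5 + B\right)$
$U{\left(W,z \right)} = -10$ ($U{\left(W,z \right)} = -6 + \left(-4 + 0\right) = -6 - 4 = -10$)
$r{\left(-8,\frac{4 + 0}{C{\left(-3,6 \right)} - 6} \right)} \left(-132 + U{\left(3,-8 \right)}\right) = 6 \left(-132 - 10\right) = 6 \left(-142\right) = -852$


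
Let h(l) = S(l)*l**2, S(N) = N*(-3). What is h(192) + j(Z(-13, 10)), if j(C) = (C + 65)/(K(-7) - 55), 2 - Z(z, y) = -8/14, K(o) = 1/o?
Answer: -8196194777/386 ≈ -2.1234e+7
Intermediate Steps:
S(N) = -3*N
K(o) = 1/o
Z(z, y) = 18/7 (Z(z, y) = 2 - (-8)/14 = 2 - 1*(-4/7) = 2 + 4/7 = 18/7)
h(l) = -3*l**3 (h(l) = (-3*l)*l**2 = -3*l**3)
j(C) = -455/386 - 7*C/386 (j(C) = (C + 65)/(1/(-7) - 55) = (65 + C)/(-1/7 - 55) = (65 + C)/(-386/7) = (65 + C)*(-7/386) = -455/386 - 7*C/386)
h(192) + j(Z(-13, 10)) = -3*192**3 + (-455/386 - 7/386*18/7) = -3*7077888 + (-455/386 - 9/193) = -21233664 - 473/386 = -8196194777/386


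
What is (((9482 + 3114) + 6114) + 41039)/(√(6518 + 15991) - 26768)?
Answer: -1599361232/716503315 - 179247*√2501/716503315 ≈ -2.2447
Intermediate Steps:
(((9482 + 3114) + 6114) + 41039)/(√(6518 + 15991) - 26768) = ((12596 + 6114) + 41039)/(√22509 - 26768) = (18710 + 41039)/(3*√2501 - 26768) = 59749/(-26768 + 3*√2501)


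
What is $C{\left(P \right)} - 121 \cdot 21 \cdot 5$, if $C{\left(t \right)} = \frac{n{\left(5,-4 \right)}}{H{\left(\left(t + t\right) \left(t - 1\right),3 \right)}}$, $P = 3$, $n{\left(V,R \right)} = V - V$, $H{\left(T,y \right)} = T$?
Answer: $-12705$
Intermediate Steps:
$n{\left(V,R \right)} = 0$
$C{\left(t \right)} = 0$ ($C{\left(t \right)} = \frac{0}{\left(t + t\right) \left(t - 1\right)} = \frac{0}{2 t \left(-1 + t\right)} = 0 \frac{1}{2 t \left(-1 + t\right)} = 0$)
$C{\left(P \right)} - 121 \cdot 21 \cdot 5 = 0 - 121 \cdot 21 \cdot 5 = 0 - 12705 = -12705$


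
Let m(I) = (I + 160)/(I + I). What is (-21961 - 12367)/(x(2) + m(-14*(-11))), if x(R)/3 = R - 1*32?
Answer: 5286512/13703 ≈ 385.79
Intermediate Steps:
m(I) = (160 + I)/(2*I) (m(I) = (160 + I)/((2*I)) = (160 + I)*(1/(2*I)) = (160 + I)/(2*I))
x(R) = -96 + 3*R (x(R) = 3*(R - 1*32) = 3*(R - 32) = 3*(-32 + R) = -96 + 3*R)
(-21961 - 12367)/(x(2) + m(-14*(-11))) = (-21961 - 12367)/((-96 + 3*2) + (160 - 14*(-11))/(2*((-14*(-11))))) = -34328/((-96 + 6) + (½)*(160 + 154)/154) = -34328/(-90 + (½)*(1/154)*314) = -34328/(-90 + 157/154) = -34328/(-13703/154) = -34328*(-154/13703) = 5286512/13703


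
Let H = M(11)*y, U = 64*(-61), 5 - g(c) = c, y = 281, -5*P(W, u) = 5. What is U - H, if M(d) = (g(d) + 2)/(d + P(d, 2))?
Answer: -18958/5 ≈ -3791.6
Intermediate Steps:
P(W, u) = -1 (P(W, u) = -1/5*5 = -1)
g(c) = 5 - c
U = -3904
M(d) = (7 - d)/(-1 + d) (M(d) = ((5 - d) + 2)/(d - 1) = (7 - d)/(-1 + d))
H = -562/5 (H = ((7 - 1*11)/(-1 + 11))*281 = ((7 - 11)/10)*281 = ((1/10)*(-4))*281 = -2/5*281 = -562/5 ≈ -112.40)
U - H = -3904 - 1*(-562/5) = -3904 + 562/5 = -18958/5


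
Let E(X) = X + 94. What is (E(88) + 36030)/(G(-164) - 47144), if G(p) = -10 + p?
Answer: -18106/23659 ≈ -0.76529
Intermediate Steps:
E(X) = 94 + X
(E(88) + 36030)/(G(-164) - 47144) = ((94 + 88) + 36030)/((-10 - 164) - 47144) = (182 + 36030)/(-174 - 47144) = 36212/(-47318) = 36212*(-1/47318) = -18106/23659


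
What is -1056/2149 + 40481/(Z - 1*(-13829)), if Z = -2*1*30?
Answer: 211235/86267 ≈ 2.4486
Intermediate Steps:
Z = -60 (Z = -2*30 = -60)
-1056/2149 + 40481/(Z - 1*(-13829)) = -1056/2149 + 40481/(-60 - 1*(-13829)) = -1056*1/2149 + 40481/(-60 + 13829) = -1056/2149 + 40481/13769 = -1056/2149 + 40481*(1/13769) = -1056/2149 + 5783/1967 = 211235/86267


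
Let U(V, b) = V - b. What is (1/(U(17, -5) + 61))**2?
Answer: 1/6889 ≈ 0.00014516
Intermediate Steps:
(1/(U(17, -5) + 61))**2 = (1/((17 - 1*(-5)) + 61))**2 = (1/((17 + 5) + 61))**2 = (1/(22 + 61))**2 = (1/83)**2 = 1/6889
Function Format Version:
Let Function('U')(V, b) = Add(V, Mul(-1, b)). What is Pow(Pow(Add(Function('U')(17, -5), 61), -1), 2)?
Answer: Rational(1, 6889) ≈ 0.00014516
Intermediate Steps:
Pow(Pow(Add(Function('U')(17, -5), 61), -1), 2) = Pow(Pow(Add(Add(17, Mul(-1, -5)), 61), -1), 2) = Pow(Pow(Add(Add(17, 5), 61), -1), 2) = Pow(Pow(Add(22, 61), -1), 2) = Pow(Pow(83, -1), 2) = Pow(Rational(1, 83), 2) = Rational(1, 6889)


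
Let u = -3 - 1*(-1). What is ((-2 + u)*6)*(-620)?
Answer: 14880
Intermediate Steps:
u = -2 (u = -3 + 1 = -2)
((-2 + u)*6)*(-620) = ((-2 - 2)*6)*(-620) = -4*6*(-620) = -24*(-620) = 14880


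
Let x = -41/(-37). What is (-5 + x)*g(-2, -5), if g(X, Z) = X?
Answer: 288/37 ≈ 7.7838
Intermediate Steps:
x = 41/37 (x = -41*(-1/37) = 41/37 ≈ 1.1081)
(-5 + x)*g(-2, -5) = (-5 + 41/37)*(-2) = -144/37*(-2) = 288/37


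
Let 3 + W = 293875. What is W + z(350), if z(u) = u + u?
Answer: 294572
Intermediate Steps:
W = 293872 (W = -3 + 293875 = 293872)
z(u) = 2*u
W + z(350) = 293872 + 2*350 = 293872 + 700 = 294572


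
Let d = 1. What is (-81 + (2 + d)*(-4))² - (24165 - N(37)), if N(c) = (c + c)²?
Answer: -10040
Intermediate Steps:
N(c) = 4*c² (N(c) = (2*c)² = 4*c²)
(-81 + (2 + d)*(-4))² - (24165 - N(37)) = (-81 + (2 + 1)*(-4))² - (24165 - 4*37²) = (-81 + 3*(-4))² - (24165 - 4*1369) = (-81 - 12)² - (24165 - 1*5476) = (-93)² - (24165 - 5476) = 8649 - 1*18689 = 8649 - 18689 = -10040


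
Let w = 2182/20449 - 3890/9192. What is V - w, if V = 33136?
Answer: 3114270446977/93983604 ≈ 33136.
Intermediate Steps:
w = -29744833/93983604 (w = 2182*(1/20449) - 3890*1/9192 = 2182/20449 - 1945/4596 = -29744833/93983604 ≈ -0.31649)
V - w = 33136 - 1*(-29744833/93983604) = 33136 + 29744833/93983604 = 3114270446977/93983604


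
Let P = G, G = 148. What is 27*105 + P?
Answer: 2983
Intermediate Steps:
P = 148
27*105 + P = 27*105 + 148 = 2835 + 148 = 2983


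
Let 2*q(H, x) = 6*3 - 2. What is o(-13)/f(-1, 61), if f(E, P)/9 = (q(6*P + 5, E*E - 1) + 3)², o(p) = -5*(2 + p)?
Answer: 5/99 ≈ 0.050505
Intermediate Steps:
o(p) = -10 - 5*p
q(H, x) = 8 (q(H, x) = (6*3 - 2)/2 = (18 - 2)/2 = (½)*16 = 8)
f(E, P) = 1089 (f(E, P) = 9*(8 + 3)² = 9*11² = 9*121 = 1089)
o(-13)/f(-1, 61) = (-10 - 5*(-13))/1089 = (-10 + 65)*(1/1089) = 55*(1/1089) = 5/99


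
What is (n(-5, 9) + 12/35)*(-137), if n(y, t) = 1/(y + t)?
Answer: -11371/140 ≈ -81.221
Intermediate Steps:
n(y, t) = 1/(t + y)
(n(-5, 9) + 12/35)*(-137) = (1/(9 - 5) + 12/35)*(-137) = (1/4 + 12*(1/35))*(-137) = (1/4 + 12/35)*(-137) = (83/140)*(-137) = -11371/140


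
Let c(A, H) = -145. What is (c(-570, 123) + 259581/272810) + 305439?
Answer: 83287515721/272810 ≈ 3.0530e+5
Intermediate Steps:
(c(-570, 123) + 259581/272810) + 305439 = (-145 + 259581/272810) + 305439 = -39297869/272810 + 305439 = 83287515721/272810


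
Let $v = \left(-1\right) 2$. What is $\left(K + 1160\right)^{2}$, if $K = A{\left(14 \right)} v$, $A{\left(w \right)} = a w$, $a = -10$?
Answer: $2073600$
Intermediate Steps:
$A{\left(w \right)} = - 10 w$
$v = -2$
$K = 280$ ($K = \left(-10\right) 14 \left(-2\right) = \left(-140\right) \left(-2\right) = 280$)
$\left(K + 1160\right)^{2} = \left(280 + 1160\right)^{2} = 1440^{2} = 2073600$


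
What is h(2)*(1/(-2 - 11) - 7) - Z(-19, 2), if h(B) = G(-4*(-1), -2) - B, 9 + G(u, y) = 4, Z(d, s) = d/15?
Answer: 9907/195 ≈ 50.805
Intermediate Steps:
Z(d, s) = d/15 (Z(d, s) = d*(1/15) = d/15)
G(u, y) = -5 (G(u, y) = -9 + 4 = -5)
h(B) = -5 - B
h(2)*(1/(-2 - 11) - 7) - Z(-19, 2) = (-5 - 1*2)*(1/(-2 - 11) - 7) - (-19)/15 = (-5 - 2)*(1/(-13) - 7) - 1*(-19/15) = -7*(-1/13 - 7) + 19/15 = -7*(-92/13) + 19/15 = 644/13 + 19/15 = 9907/195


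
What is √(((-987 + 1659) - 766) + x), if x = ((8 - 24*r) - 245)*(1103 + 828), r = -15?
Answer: √237419 ≈ 487.26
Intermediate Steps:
x = 237513 (x = ((8 - 24*(-15)) - 245)*(1103 + 828) = ((8 + 360) - 245)*1931 = (368 - 245)*1931 = 123*1931 = 237513)
√(((-987 + 1659) - 766) + x) = √(((-987 + 1659) - 766) + 237513) = √((672 - 766) + 237513) = √(-94 + 237513) = √237419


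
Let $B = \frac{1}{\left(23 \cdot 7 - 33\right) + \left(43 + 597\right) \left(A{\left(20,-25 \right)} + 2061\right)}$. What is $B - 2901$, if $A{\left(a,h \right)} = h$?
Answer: $- \frac{3780490367}{1303168} \approx -2901.0$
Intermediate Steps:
$B = \frac{1}{1303168}$ ($B = \frac{1}{\left(23 \cdot 7 - 33\right) + \left(43 + 597\right) \left(-25 + 2061\right)} = \frac{1}{\left(161 - 33\right) + 640 \cdot 2036} = \frac{1}{128 + 1303040} = \frac{1}{1303168} \approx 7.6736 \cdot 10^{-7}$)
$B - 2901 = \frac{1}{1303168} - 2901 = - \frac{3780490367}{1303168}$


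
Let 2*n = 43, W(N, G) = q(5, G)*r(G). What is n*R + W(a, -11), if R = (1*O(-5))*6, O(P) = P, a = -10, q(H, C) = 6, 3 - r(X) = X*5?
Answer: -297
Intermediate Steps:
r(X) = 3 - 5*X (r(X) = 3 - X*5 = 3 - 5*X)
W(N, G) = 18 - 30*G (W(N, G) = 6*(3 - 5*G) = 18 - 30*G)
R = -30 (R = (1*(-5))*6 = -5*6 = -30)
n = 43/2 (n = (½)*43 = 43/2 ≈ 21.500)
n*R + W(a, -11) = (43/2)*(-30) + (18 - 30*(-11)) = -645 + (18 + 330) = -645 + 348 = -297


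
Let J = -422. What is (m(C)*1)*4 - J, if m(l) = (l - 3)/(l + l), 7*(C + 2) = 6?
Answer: 1717/4 ≈ 429.25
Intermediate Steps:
C = -8/7 (C = -2 + (⅐)*6 = -2 + 6/7 = -8/7 ≈ -1.1429)
m(l) = (-3 + l)/(2*l) (m(l) = (-3 + l)/((2*l)) = (-3 + l)*(1/(2*l)) = (-3 + l)/(2*l))
(m(C)*1)*4 - J = (((-3 - 8/7)/(2*(-8/7)))*1)*4 - 1*(-422) = (((½)*(-7/8)*(-29/7))*1)*4 + 422 = ((29/16)*1)*4 + 422 = (29/16)*4 + 422 = 29/4 + 422 = 1717/4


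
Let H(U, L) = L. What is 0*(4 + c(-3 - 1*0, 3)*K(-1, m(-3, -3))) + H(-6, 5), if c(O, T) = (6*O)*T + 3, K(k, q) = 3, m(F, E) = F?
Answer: 5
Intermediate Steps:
c(O, T) = 3 + 6*O*T (c(O, T) = 6*O*T + 3 = 3 + 6*O*T)
0*(4 + c(-3 - 1*0, 3)*K(-1, m(-3, -3))) + H(-6, 5) = 0*(4 + (3 + 6*(-3 - 1*0)*3)*3) + 5 = 0*(4 + (3 + 6*(-3 + 0)*3)*3) + 5 = 0*(4 + (3 + 6*(-3)*3)*3) + 5 = 0*(4 + (3 - 54)*3) + 5 = 0*(4 - 51*3) + 5 = 0*(4 - 153) + 5 = 0*(-149) + 5 = 0 + 5 = 5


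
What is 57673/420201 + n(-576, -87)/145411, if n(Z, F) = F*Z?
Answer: 29443401115/61101847611 ≈ 0.48187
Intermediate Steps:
57673/420201 + n(-576, -87)/145411 = 57673/420201 - 87*(-576)/145411 = 57673*(1/420201) + 50112*(1/145411) = 57673/420201 + 50112/145411 = 29443401115/61101847611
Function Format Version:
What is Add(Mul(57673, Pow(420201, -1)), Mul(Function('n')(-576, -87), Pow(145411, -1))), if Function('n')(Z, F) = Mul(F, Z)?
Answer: Rational(29443401115, 61101847611) ≈ 0.48187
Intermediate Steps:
Add(Mul(57673, Pow(420201, -1)), Mul(Function('n')(-576, -87), Pow(145411, -1))) = Add(Mul(57673, Pow(420201, -1)), Mul(Mul(-87, -576), Pow(145411, -1))) = Add(Mul(57673, Rational(1, 420201)), Mul(50112, Rational(1, 145411))) = Add(Rational(57673, 420201), Rational(50112, 145411)) = Rational(29443401115, 61101847611)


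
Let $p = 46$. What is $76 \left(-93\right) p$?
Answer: $-325128$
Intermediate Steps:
$76 \left(-93\right) p = 76 \left(-93\right) 46 = \left(-7068\right) 46 = -325128$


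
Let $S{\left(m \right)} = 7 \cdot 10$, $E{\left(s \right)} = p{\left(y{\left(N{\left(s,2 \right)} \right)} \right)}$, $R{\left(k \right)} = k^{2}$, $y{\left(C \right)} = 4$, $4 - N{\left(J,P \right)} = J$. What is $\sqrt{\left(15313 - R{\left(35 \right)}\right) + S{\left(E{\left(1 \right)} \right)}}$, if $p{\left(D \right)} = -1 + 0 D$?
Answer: $\sqrt{14158} \approx 118.99$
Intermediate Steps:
$N{\left(J,P \right)} = 4 - J$
$p{\left(D \right)} = -1$ ($p{\left(D \right)} = -1 + 0 = -1$)
$E{\left(s \right)} = -1$
$S{\left(m \right)} = 70$
$\sqrt{\left(15313 - R{\left(35 \right)}\right) + S{\left(E{\left(1 \right)} \right)}} = \sqrt{\left(15313 - 35^{2}\right) + 70} = \sqrt{\left(15313 - 1225\right) + 70} = \sqrt{14088 + 70} = \sqrt{14158}$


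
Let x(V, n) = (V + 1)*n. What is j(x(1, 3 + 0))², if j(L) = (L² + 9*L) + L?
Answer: 9216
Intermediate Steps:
x(V, n) = n*(1 + V) (x(V, n) = (1 + V)*n = n*(1 + V))
j(L) = L² + 10*L
j(x(1, 3 + 0))² = (((3 + 0)*(1 + 1))*(10 + (3 + 0)*(1 + 1)))² = ((3*2)*(10 + 3*2))² = (6*(10 + 6))² = (6*16)² = 96² = 9216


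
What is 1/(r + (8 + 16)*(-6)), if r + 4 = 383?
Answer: 1/235 ≈ 0.0042553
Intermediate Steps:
r = 379 (r = -4 + 383 = 379)
1/(r + (8 + 16)*(-6)) = 1/(379 + (8 + 16)*(-6)) = 1/(379 + 24*(-6)) = 1/(379 - 144) = 1/235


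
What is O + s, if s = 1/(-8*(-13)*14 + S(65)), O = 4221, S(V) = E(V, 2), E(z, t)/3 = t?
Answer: 6171103/1462 ≈ 4221.0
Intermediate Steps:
E(z, t) = 3*t
S(V) = 6 (S(V) = 3*2 = 6)
s = 1/1462 (s = 1/(-8*(-13)*14 + 6) = 1/(104*14 + 6) = 1/(1456 + 6) = 1/1462 ≈ 0.00068399)
O + s = 4221 + 1/1462 = 6171103/1462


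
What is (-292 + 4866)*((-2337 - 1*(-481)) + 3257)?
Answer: 6408174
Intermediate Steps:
(-292 + 4866)*((-2337 - 1*(-481)) + 3257) = 4574*((-2337 + 481) + 3257) = 4574*(-1856 + 3257) = 4574*1401 = 6408174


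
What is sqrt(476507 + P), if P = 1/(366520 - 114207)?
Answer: 2*sqrt(7583829285857649)/252313 ≈ 690.29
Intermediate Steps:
P = 1/252313 ≈ 3.9633e-6
sqrt(476507 + P) = sqrt(476507 + 1/252313) = sqrt(120228910692/252313) = 2*sqrt(7583829285857649)/252313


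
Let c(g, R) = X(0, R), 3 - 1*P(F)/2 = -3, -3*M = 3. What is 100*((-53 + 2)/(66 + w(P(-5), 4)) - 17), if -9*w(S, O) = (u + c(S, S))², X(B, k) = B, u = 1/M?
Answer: -1054000/593 ≈ -1777.4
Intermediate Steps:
M = -1 (M = -⅓*3 = -1)
P(F) = 12 (P(F) = 6 - 2*(-3) = 6 + 6 = 12)
u = -1 (u = 1/(-1) = -1)
c(g, R) = 0
w(S, O) = -⅑ (w(S, O) = -(-1 + 0)²/9 = -⅑*(-1)² = -⅑*1 = -⅑)
100*((-53 + 2)/(66 + w(P(-5), 4)) - 17) = 100*((-53 + 2)/(66 - ⅑) - 17) = 100*(-51/593/9 - 17) = 100*(-51*9/593 - 17) = 100*(-459/593 - 17) = 100*(-10540/593) = -1054000/593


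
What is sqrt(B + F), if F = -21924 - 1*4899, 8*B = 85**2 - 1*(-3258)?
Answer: I*sqrt(408202)/4 ≈ 159.73*I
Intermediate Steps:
B = 10483/8 (B = (85**2 - 1*(-3258))/8 = (7225 + 3258)/8 = (1/8)*10483 = 10483/8 ≈ 1310.4)
F = -26823 (F = -21924 - 4899 = -26823)
sqrt(B + F) = sqrt(10483/8 - 26823) = sqrt(-204101/8) = I*sqrt(408202)/4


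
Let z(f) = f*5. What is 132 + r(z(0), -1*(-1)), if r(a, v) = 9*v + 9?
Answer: 150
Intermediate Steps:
z(f) = 5*f
r(a, v) = 9 + 9*v
132 + r(z(0), -1*(-1)) = 132 + (9 + 9*(-1*(-1))) = 132 + (9 + 9*1) = 132 + (9 + 9) = 132 + 18 = 150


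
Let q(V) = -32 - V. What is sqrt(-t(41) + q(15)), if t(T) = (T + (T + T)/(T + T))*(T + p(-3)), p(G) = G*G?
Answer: I*sqrt(2147) ≈ 46.336*I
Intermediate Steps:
p(G) = G**2
t(T) = (1 + T)*(9 + T) (t(T) = (T + (T + T)/(T + T))*(T + (-3)**2) = (T + (2*T)/((2*T)))*(T + 9) = (T + (2*T)*(1/(2*T)))*(9 + T) = (T + 1)*(9 + T) = (1 + T)*(9 + T))
sqrt(-t(41) + q(15)) = sqrt(-(9 + 41**2 + 10*41) + (-32 - 1*15)) = sqrt(-(9 + 1681 + 410) + (-32 - 15)) = sqrt(-1*2100 - 47) = sqrt(-2100 - 47) = sqrt(-2147) = I*sqrt(2147)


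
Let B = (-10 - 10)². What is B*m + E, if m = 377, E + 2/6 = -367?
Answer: 451298/3 ≈ 1.5043e+5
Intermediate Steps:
E = -1102/3 (E = -⅓ - 367 = -1102/3 ≈ -367.33)
B = 400 (B = (-20)² = 400)
B*m + E = 400*377 - 1102/3 = 150800 - 1102/3 = 451298/3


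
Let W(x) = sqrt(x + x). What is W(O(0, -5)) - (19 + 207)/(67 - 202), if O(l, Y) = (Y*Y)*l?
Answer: 226/135 ≈ 1.6741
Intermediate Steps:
O(l, Y) = l*Y**2 (O(l, Y) = Y**2*l = l*Y**2)
W(x) = sqrt(2)*sqrt(x) (W(x) = sqrt(2*x) = sqrt(2)*sqrt(x))
W(O(0, -5)) - (19 + 207)/(67 - 202) = sqrt(2)*sqrt(0*(-5)**2) - (19 + 207)/(67 - 202) = sqrt(2)*sqrt(0*25) - 226/(-135) = sqrt(2)*sqrt(0) - 226*(-1)/135 = sqrt(2)*0 - 1*(-226/135) = 0 + 226/135 = 226/135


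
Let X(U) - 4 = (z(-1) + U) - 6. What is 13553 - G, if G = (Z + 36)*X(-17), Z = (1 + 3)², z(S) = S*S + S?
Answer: 14541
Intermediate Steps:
z(S) = S + S² (z(S) = S² + S = S + S²)
X(U) = -2 + U (X(U) = 4 + ((-(1 - 1) + U) - 6) = 4 + ((-1*0 + U) - 6) = 4 + ((0 + U) - 6) = 4 + (U - 6) = 4 + (-6 + U) = -2 + U)
Z = 16 (Z = 4² = 16)
G = -988 (G = (16 + 36)*(-2 - 17) = 52*(-19) = -988)
13553 - G = 13553 - 1*(-988) = 13553 + 988 = 14541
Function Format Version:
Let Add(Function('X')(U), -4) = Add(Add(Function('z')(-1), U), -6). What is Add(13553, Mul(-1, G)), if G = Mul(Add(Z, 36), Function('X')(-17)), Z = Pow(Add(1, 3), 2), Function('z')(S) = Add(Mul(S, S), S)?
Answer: 14541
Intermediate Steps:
Function('z')(S) = Add(S, Pow(S, 2)) (Function('z')(S) = Add(Pow(S, 2), S) = Add(S, Pow(S, 2)))
Function('X')(U) = Add(-2, U) (Function('X')(U) = Add(4, Add(Add(Mul(-1, Add(1, -1)), U), -6)) = Add(4, Add(Add(Mul(-1, 0), U), -6)) = Add(4, Add(Add(0, U), -6)) = Add(4, Add(U, -6)) = Add(4, Add(-6, U)) = Add(-2, U))
Z = 16 (Z = Pow(4, 2) = 16)
G = -988 (G = Mul(Add(16, 36), Add(-2, -17)) = Mul(52, -19) = -988)
Add(13553, Mul(-1, G)) = Add(13553, Mul(-1, -988)) = Add(13553, 988) = 14541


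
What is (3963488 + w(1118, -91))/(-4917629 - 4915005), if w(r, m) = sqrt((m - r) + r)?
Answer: -1981744/4916317 - I*sqrt(91)/9832634 ≈ -0.4031 - 9.7018e-7*I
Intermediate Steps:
w(r, m) = sqrt(m)
(3963488 + w(1118, -91))/(-4917629 - 4915005) = (3963488 + sqrt(-91))/(-4917629 - 4915005) = (3963488 + I*sqrt(91))/(-9832634) = (3963488 + I*sqrt(91))*(-1/9832634) = -1981744/4916317 - I*sqrt(91)/9832634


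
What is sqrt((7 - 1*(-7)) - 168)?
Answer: I*sqrt(154) ≈ 12.41*I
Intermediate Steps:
sqrt((7 - 1*(-7)) - 168) = sqrt((7 + 7) - 168) = sqrt(14 - 168) = sqrt(-154) = I*sqrt(154)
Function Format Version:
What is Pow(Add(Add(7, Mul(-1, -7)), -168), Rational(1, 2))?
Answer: Mul(I, Pow(154, Rational(1, 2))) ≈ Mul(12.410, I)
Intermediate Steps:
Pow(Add(Add(7, Mul(-1, -7)), -168), Rational(1, 2)) = Pow(Add(Add(7, 7), -168), Rational(1, 2)) = Pow(Add(14, -168), Rational(1, 2)) = Pow(-154, Rational(1, 2)) = Mul(I, Pow(154, Rational(1, 2)))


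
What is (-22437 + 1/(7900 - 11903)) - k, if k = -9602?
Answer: -51378506/4003 ≈ -12835.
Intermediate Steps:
(-22437 + 1/(7900 - 11903)) - k = (-22437 + 1/(7900 - 11903)) - 1*(-9602) = (-22437 + 1/(-4003)) + 9602 = (-22437 - 1/4003) + 9602 = -89815312/4003 + 9602 = -51378506/4003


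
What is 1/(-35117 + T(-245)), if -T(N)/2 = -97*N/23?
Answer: -23/855221 ≈ -2.6894e-5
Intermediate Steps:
T(N) = 194*N/23 (T(N) = -(-194)/(23/N) = -(-194)*N/23 = 194*N/23)
1/(-35117 + T(-245)) = 1/(-35117 + (194/23)*(-245)) = 1/(-35117 - 47530/23) = 1/(-855221/23) = -23/855221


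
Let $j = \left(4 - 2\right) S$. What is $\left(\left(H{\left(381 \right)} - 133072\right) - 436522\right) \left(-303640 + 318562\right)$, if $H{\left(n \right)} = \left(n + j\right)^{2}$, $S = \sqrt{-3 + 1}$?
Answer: $-6333508602 + 22741128 i \sqrt{2} \approx -6.3335 \cdot 10^{9} + 3.2161 \cdot 10^{7} i$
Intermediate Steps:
$S = i \sqrt{2}$ ($S = \sqrt{-2} = i \sqrt{2} \approx 1.4142 i$)
$j = 2 i \sqrt{2}$ ($j = \left(4 - 2\right) i \sqrt{2} = 2 i \sqrt{2} \approx 2.8284 i$)
$H{\left(n \right)} = \left(n + 2 i \sqrt{2}\right)^{2}$
$\left(\left(H{\left(381 \right)} - 133072\right) - 436522\right) \left(-303640 + 318562\right) = \left(\left(\left(381 + 2 i \sqrt{2}\right)^{2} - 133072\right) - 436522\right) \left(-303640 + 318562\right) = \left(\left(\left(381 + 2 i \sqrt{2}\right)^{2} - 133072\right) - 436522\right) 14922 = \left(\left(-133072 + \left(381 + 2 i \sqrt{2}\right)^{2}\right) - 436522\right) 14922 = \left(-569594 + \left(381 + 2 i \sqrt{2}\right)^{2}\right) 14922 = -8499481668 + 14922 \left(381 + 2 i \sqrt{2}\right)^{2}$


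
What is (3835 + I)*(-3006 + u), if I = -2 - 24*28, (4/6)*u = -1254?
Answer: -15447807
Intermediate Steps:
u = -1881 (u = (3/2)*(-1254) = -1881)
I = -674 (I = -2 - 672 = -674)
(3835 + I)*(-3006 + u) = (3835 - 674)*(-3006 - 1881) = 3161*(-4887) = -15447807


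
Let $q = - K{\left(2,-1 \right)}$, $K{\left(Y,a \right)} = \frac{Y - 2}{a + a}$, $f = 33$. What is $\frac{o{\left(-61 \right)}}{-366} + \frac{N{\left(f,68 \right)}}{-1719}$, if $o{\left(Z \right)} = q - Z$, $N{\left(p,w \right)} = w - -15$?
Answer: $- \frac{739}{3438} \approx -0.21495$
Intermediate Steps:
$K{\left(Y,a \right)} = \frac{-2 + Y}{2 a}$
$q = 0$ ($q = - \frac{-2 + 2}{2 \left(-1\right)} = - \frac{\left(-1\right) 0}{2} = \left(-1\right) 0 = 0$)
$N{\left(p,w \right)} = 15 + w$ ($N{\left(p,w \right)} = w + 15 = 15 + w$)
$o{\left(Z \right)} = - Z$ ($o{\left(Z \right)} = 0 - Z = - Z$)
$\frac{o{\left(-61 \right)}}{-366} + \frac{N{\left(f,68 \right)}}{-1719} = \frac{\left(-1\right) \left(-61\right)}{-366} + \frac{15 + 68}{-1719} = 61 \left(- \frac{1}{366}\right) + 83 \left(- \frac{1}{1719}\right) = - \frac{1}{6} - \frac{83}{1719} = - \frac{739}{3438}$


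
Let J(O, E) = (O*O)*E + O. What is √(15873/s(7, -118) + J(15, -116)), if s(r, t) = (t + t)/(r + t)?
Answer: I*√259255263/118 ≈ 136.45*I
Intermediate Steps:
s(r, t) = 2*t/(r + t) (s(r, t) = (2*t)/(r + t) = 2*t/(r + t))
J(O, E) = O + E*O² (J(O, E) = O²*E + O = E*O² + O = O + E*O²)
√(15873/s(7, -118) + J(15, -116)) = √(15873/((2*(-118)/(7 - 118))) + 15*(1 - 116*15)) = √(15873/((2*(-118)/(-111))) + 15*(1 - 1740)) = √(15873/((2*(-118)*(-1/111))) + 15*(-1739)) = √(15873/(236/111) - 26085) = √(15873*(111/236) - 26085) = √(1761903/236 - 26085) = √(-4394157/236) = I*√259255263/118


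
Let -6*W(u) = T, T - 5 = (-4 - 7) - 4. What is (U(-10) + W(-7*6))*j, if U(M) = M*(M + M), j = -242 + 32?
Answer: -42350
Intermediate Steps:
T = -10 (T = 5 + ((-4 - 7) - 4) = 5 + (-11 - 4) = 5 - 15 = -10)
j = -210
W(u) = 5/3 (W(u) = -⅙*(-10) = 5/3)
U(M) = 2*M² (U(M) = M*(2*M) = 2*M²)
(U(-10) + W(-7*6))*j = (2*(-10)² + 5/3)*(-210) = (2*100 + 5/3)*(-210) = (200 + 5/3)*(-210) = (605/3)*(-210) = -42350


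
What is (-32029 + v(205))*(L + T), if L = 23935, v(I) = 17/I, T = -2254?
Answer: -142355884968/205 ≈ -6.9442e+8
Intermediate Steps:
(-32029 + v(205))*(L + T) = (-32029 + 17/205)*(23935 - 2254) = (-32029 + 17*(1/205))*21681 = (-32029 + 17/205)*21681 = -6565928/205*21681 = -142355884968/205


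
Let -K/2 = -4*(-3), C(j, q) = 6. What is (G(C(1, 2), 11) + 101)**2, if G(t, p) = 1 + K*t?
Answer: 1764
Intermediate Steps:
K = -24 (K = -(-8)*(-3) = -2*12 = -24)
G(t, p) = 1 - 24*t
(G(C(1, 2), 11) + 101)**2 = ((1 - 24*6) + 101)**2 = ((1 - 144) + 101)**2 = (-143 + 101)**2 = (-42)**2 = 1764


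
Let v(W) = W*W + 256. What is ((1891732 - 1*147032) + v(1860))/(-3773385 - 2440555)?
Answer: -1301139/1553485 ≈ -0.83756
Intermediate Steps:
v(W) = 256 + W**2 (v(W) = W**2 + 256 = 256 + W**2)
((1891732 - 1*147032) + v(1860))/(-3773385 - 2440555) = ((1891732 - 1*147032) + (256 + 1860**2))/(-3773385 - 2440555) = ((1891732 - 147032) + (256 + 3459600))/(-6213940) = (1744700 + 3459856)*(-1/6213940) = 5204556*(-1/6213940) = -1301139/1553485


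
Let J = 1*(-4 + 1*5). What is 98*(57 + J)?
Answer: 5684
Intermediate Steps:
J = 1 (J = 1*(-4 + 5) = 1*1 = 1)
98*(57 + J) = 98*(57 + 1) = 98*58 = 5684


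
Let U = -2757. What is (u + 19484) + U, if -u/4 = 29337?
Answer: -100621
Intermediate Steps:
u = -117348 (u = -4*29337 = -117348)
(u + 19484) + U = (-117348 + 19484) - 2757 = -97864 - 2757 = -100621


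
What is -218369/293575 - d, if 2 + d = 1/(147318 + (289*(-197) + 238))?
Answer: 33419746988/26604647225 ≈ 1.2562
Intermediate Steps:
d = -181245/90623 (d = -2 + 1/(147318 + (289*(-197) + 238)) = -2 + 1/(147318 + (-56933 + 238)) = -2 + 1/(147318 - 56695) = -2 + 1/90623 = -181245/90623 ≈ -2.0000)
-218369/293575 - d = -218369/293575 - 1*(-181245/90623) = -218369*1/293575 + 181245/90623 = -218369/293575 + 181245/90623 = 33419746988/26604647225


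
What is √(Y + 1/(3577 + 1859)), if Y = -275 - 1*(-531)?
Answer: √210134167/906 ≈ 16.000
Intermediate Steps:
Y = 256 (Y = -275 + 531 = 256)
√(Y + 1/(3577 + 1859)) = √(256 + 1/(3577 + 1859)) = √(256 + 1/5436) = √(1391617/5436) = √210134167/906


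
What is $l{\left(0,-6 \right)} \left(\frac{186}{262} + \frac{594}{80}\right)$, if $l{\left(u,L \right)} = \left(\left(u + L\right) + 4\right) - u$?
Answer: $- \frac{42627}{2620} \approx -16.27$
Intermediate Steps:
$l{\left(u,L \right)} = 4 + L$ ($l{\left(u,L \right)} = \left(\left(L + u\right) + 4\right) - u = \left(4 + L + u\right) - u = 4 + L$)
$l{\left(0,-6 \right)} \left(\frac{186}{262} + \frac{594}{80}\right) = \left(4 - 6\right) \left(\frac{186}{262} + \frac{594}{80}\right) = - 2 \left(186 \cdot \frac{1}{262} + 594 \cdot \frac{1}{80}\right) = - 2 \left(\frac{93}{131} + \frac{297}{40}\right) = \left(-2\right) \frac{42627}{5240} = - \frac{42627}{2620}$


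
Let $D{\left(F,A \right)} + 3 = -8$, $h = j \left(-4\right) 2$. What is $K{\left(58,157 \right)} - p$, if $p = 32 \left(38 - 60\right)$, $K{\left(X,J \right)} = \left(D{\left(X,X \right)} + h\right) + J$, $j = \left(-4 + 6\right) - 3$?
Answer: $858$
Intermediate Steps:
$j = -1$ ($j = 2 - 3 = -1$)
$h = 8$ ($h = \left(-1\right) \left(-4\right) 2 = 4 \cdot 2 = 8$)
$D{\left(F,A \right)} = -11$ ($D{\left(F,A \right)} = -3 - 8 = -11$)
$K{\left(X,J \right)} = -3 + J$ ($K{\left(X,J \right)} = \left(-11 + 8\right) + J = -3 + J$)
$p = -704$ ($p = 32 \left(-22\right) = -704$)
$K{\left(58,157 \right)} - p = \left(-3 + 157\right) - -704 = 154 + 704 = 858$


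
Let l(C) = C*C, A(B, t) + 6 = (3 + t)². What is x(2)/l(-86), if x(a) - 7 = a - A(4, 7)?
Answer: -85/7396 ≈ -0.011493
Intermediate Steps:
A(B, t) = -6 + (3 + t)²
l(C) = C²
x(a) = -87 + a (x(a) = 7 + (a - (-6 + (3 + 7)²)) = 7 + (a - (-6 + 10²)) = 7 + (a - (-6 + 100)) = 7 + (a - 1*94) = 7 + (a - 94) = 7 + (-94 + a) = -87 + a)
x(2)/l(-86) = (-87 + 2)/((-86)²) = -85/7396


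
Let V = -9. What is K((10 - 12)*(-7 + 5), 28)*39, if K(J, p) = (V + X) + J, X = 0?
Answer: -195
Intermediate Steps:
K(J, p) = -9 + J (K(J, p) = (-9 + 0) + J = -9 + J)
K((10 - 12)*(-7 + 5), 28)*39 = (-9 + (10 - 12)*(-7 + 5))*39 = (-9 - 2*(-2))*39 = (-9 + 4)*39 = -5*39 = -195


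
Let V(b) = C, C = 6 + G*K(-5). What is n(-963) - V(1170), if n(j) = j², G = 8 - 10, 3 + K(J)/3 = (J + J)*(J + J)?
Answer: 927945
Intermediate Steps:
K(J) = -9 + 12*J² (K(J) = -9 + 3*((J + J)*(J + J)) = -9 + 3*((2*J)*(2*J)) = -9 + 3*(4*J²) = -9 + 12*J²)
G = -2
C = -576 (C = 6 - 2*(-9 + 12*(-5)²) = 6 - 2*(-9 + 12*25) = 6 - 2*(-9 + 300) = 6 - 2*291 = 6 - 582 = -576)
V(b) = -576
n(-963) - V(1170) = (-963)² - 1*(-576) = 927369 + 576 = 927945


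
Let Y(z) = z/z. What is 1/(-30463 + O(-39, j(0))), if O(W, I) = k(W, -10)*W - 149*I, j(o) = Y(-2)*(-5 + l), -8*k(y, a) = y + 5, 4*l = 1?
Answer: -1/29921 ≈ -3.3421e-5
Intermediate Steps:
Y(z) = 1
l = ¼ (l = (¼)*1 = ¼ ≈ 0.25000)
k(y, a) = -5/8 - y/8 (k(y, a) = -(y + 5)/8 = -(5 + y)/8 = -5/8 - y/8)
j(o) = -19/4 (j(o) = 1*(-5 + ¼) = 1*(-19/4) = -19/4)
O(W, I) = -149*I + W*(-5/8 - W/8) (O(W, I) = (-5/8 - W/8)*W - 149*I = W*(-5/8 - W/8) - 149*I = -149*I + W*(-5/8 - W/8))
1/(-30463 + O(-39, j(0))) = 1/(-30463 + (-149*(-19/4) - ⅛*(-39)*(5 - 39))) = 1/(-30463 + (2831/4 - ⅛*(-39)*(-34))) = 1/(-30463 + (2831/4 - 663/4)) = 1/(-30463 + 542) = 1/(-29921) = -1/29921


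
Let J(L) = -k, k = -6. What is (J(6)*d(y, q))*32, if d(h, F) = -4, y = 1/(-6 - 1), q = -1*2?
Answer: -768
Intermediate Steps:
q = -2
y = -1/7 (y = 1/(-7) = -1/7 ≈ -0.14286)
J(L) = 6 (J(L) = -1*(-6) = 6)
(J(6)*d(y, q))*32 = (6*(-4))*32 = -24*32 = -768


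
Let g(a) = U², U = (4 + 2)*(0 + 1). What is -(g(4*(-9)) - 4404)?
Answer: 4368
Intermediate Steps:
U = 6 (U = 6*1 = 6)
g(a) = 36 (g(a) = 6² = 36)
-(g(4*(-9)) - 4404) = -(36 - 4404) = -1*(-4368) = 4368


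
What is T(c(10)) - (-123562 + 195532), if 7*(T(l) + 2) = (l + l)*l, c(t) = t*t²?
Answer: 1496196/7 ≈ 2.1374e+5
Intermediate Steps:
c(t) = t³
T(l) = -2 + 2*l²/7 (T(l) = -2 + ((l + l)*l)/7 = -2 + ((2*l)*l)/7 = -2 + (2*l²)/7 = -2 + 2*l²/7)
T(c(10)) - (-123562 + 195532) = (-2 + 2*(10³)²/7) - (-123562 + 195532) = (-2 + (2/7)*1000²) - 1*71970 = (-2 + (2/7)*1000000) - 71970 = (-2 + 2000000/7) - 71970 = 1999986/7 - 71970 = 1496196/7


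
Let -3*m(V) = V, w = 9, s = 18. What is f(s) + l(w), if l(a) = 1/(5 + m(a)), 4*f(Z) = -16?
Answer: -7/2 ≈ -3.5000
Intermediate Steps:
m(V) = -V/3
f(Z) = -4 (f(Z) = (¼)*(-16) = -4)
l(a) = 1/(5 - a/3)
f(s) + l(w) = -4 - 3/(-15 + 9) = -4 - 3/(-6) = -4 - 3*(-⅙) = -4 + ½ = -7/2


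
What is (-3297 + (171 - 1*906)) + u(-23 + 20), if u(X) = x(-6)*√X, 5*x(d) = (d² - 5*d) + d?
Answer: -4032 + 12*I*√3 ≈ -4032.0 + 20.785*I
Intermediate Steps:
x(d) = -4*d/5 + d²/5 (x(d) = ((d² - 5*d) + d)/5 = (d² - 4*d)/5 = -4*d/5 + d²/5)
u(X) = 12*√X (u(X) = ((⅕)*(-6)*(-4 - 6))*√X = ((⅕)*(-6)*(-10))*√X = 12*√X)
(-3297 + (171 - 1*906)) + u(-23 + 20) = (-3297 + (171 - 1*906)) + 12*√(-23 + 20) = (-3297 + (171 - 906)) + 12*√(-3) = (-3297 - 735) + 12*(I*√3) = -4032 + 12*I*√3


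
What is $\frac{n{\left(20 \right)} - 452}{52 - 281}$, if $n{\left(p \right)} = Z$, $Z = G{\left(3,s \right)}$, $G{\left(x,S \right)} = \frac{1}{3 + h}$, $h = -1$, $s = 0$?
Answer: $\frac{903}{458} \approx 1.9716$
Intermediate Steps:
$G{\left(x,S \right)} = \frac{1}{2}$ ($G{\left(x,S \right)} = \frac{1}{3 - 1} = \frac{1}{2}$)
$Z = \frac{1}{2} \approx 0.5$
$n{\left(p \right)} = \frac{1}{2}$
$\frac{n{\left(20 \right)} - 452}{52 - 281} = \frac{\frac{1}{2} - 452}{52 - 281} = - \frac{903}{2 \left(-229\right)} = \left(- \frac{903}{2}\right) \left(- \frac{1}{229}\right) = \frac{903}{458}$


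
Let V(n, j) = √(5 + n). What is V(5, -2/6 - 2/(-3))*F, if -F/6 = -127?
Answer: 762*√10 ≈ 2409.7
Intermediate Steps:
F = 762 (F = -6*(-127) = 762)
V(5, -2/6 - 2/(-3))*F = √(5 + 5)*762 = √10*762 = 762*√10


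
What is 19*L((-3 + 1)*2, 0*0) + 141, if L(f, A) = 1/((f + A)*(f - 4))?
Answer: 4531/32 ≈ 141.59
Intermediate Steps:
L(f, A) = 1/((-4 + f)*(A + f)) (L(f, A) = 1/((A + f)*(-4 + f)) = 1/((-4 + f)*(A + f)))
19*L((-3 + 1)*2, 0*0) + 141 = 19/(((-3 + 1)*2)² - 0*0 - 4*(-3 + 1)*2 + (0*0)*((-3 + 1)*2)) + 141 = 19/((-2*2)² - 4*0 - (-8)*2 + 0*(-2*2)) + 141 = 19/((-4)² + 0 - 4*(-4) + 0*(-4)) + 141 = 19/(16 + 0 + 16 + 0) + 141 = 19/32 + 141 = 4531/32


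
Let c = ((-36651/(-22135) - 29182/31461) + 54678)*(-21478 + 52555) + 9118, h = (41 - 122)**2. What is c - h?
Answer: 20760381953036666/12217355 ≈ 1.6993e+9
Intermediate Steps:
h = 6561 (h = (-81)**2 = 6561)
c = 20760462111102821/12217355 (c = ((-36651*(-1/22135) - 29182*1/31461) + 54678)*31077 + 9118 = ((1929/1165 - 29182/31461) + 54678)*31077 + 9118 = (26691239/36652065 + 54678)*31077 + 9118 = (2004088301309/36652065)*31077 + 9118 = 20760350713259931/12217355 + 9118 = 20760462111102821/12217355 ≈ 1.6993e+9)
c - h = 20760462111102821/12217355 - 1*6561 = 20760462111102821/12217355 - 6561 = 20760381953036666/12217355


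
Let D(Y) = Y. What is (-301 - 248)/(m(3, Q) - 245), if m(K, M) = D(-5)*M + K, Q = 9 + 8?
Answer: 183/109 ≈ 1.6789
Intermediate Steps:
Q = 17
m(K, M) = K - 5*M (m(K, M) = -5*M + K = K - 5*M)
(-301 - 248)/(m(3, Q) - 245) = (-301 - 248)/((3 - 5*17) - 245) = -549/((3 - 85) - 245) = -549/(-82 - 245) = -549/(-327) = -549*(-1/327) = 183/109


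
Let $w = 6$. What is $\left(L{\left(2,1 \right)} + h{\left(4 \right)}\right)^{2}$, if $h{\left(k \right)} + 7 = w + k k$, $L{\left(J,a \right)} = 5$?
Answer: $400$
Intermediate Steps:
$h{\left(k \right)} = -1 + k^{2}$ ($h{\left(k \right)} = -7 + \left(6 + k k\right) = -7 + \left(6 + k^{2}\right) = -1 + k^{2}$)
$\left(L{\left(2,1 \right)} + h{\left(4 \right)}\right)^{2} = \left(5 - \left(1 - 4^{2}\right)\right)^{2} = \left(5 + \left(-1 + 16\right)\right)^{2} = \left(5 + 15\right)^{2} = 20^{2} = 400$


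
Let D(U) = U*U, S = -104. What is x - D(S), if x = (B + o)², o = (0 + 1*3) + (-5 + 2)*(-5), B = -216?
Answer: 28388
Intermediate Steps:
D(U) = U²
o = 18 (o = (0 + 3) - 3*(-5) = 3 + 15 = 18)
x = 39204 (x = (-216 + 18)² = (-198)² = 39204)
x - D(S) = 39204 - 1*(-104)² = 39204 - 1*10816 = 39204 - 10816 = 28388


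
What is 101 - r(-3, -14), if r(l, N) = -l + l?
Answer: 101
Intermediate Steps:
r(l, N) = 0
101 - r(-3, -14) = 101 - 1*0 = 101 + 0 = 101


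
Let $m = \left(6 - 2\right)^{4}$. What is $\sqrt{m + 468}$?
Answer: $2 \sqrt{181} \approx 26.907$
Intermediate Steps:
$m = 256$ ($m = \left(6 - 2\right)^{4} = 4^{4} = 256$)
$\sqrt{m + 468} = \sqrt{256 + 468} = \sqrt{724} = 2 \sqrt{181}$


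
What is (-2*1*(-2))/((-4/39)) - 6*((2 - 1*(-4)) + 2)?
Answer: -87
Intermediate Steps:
(-2*1*(-2))/((-4/39)) - 6*((2 - 1*(-4)) + 2) = (-2*(-2))/((-4*1/39)) - 6*((2 + 4) + 2) = 4/(-4/39) - 6*(6 + 2) = 4*(-39/4) - 6*8 = -39 - 48 = -87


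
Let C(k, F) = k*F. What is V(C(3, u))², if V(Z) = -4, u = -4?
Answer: 16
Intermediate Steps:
C(k, F) = F*k
V(C(3, u))² = (-4)² = 16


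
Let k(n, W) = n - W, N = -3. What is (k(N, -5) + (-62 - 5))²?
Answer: 4225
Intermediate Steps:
(k(N, -5) + (-62 - 5))² = ((-3 - 1*(-5)) + (-62 - 5))² = ((-3 + 5) - 67)² = (2 - 67)² = (-65)² = 4225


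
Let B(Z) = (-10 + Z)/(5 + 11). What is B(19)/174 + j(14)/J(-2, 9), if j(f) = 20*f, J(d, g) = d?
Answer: -129917/928 ≈ -140.00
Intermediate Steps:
B(Z) = -5/8 + Z/16 (B(Z) = (-10 + Z)/16 = (-10 + Z)*(1/16) = -5/8 + Z/16)
B(19)/174 + j(14)/J(-2, 9) = (-5/8 + (1/16)*19)/174 + (20*14)/(-2) = (-5/8 + 19/16)*(1/174) + 280*(-½) = (9/16)*(1/174) - 140 = 3/928 - 140 = -129917/928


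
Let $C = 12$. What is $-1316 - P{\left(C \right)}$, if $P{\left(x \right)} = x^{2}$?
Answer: $-1460$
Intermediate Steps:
$-1316 - P{\left(C \right)} = -1316 - 12^{2} = -1316 - 144 = -1460$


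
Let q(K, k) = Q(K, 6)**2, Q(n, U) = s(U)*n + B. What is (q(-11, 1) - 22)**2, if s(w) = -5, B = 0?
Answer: 9018009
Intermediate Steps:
Q(n, U) = -5*n (Q(n, U) = -5*n + 0 = -5*n)
q(K, k) = 25*K**2 (q(K, k) = (-5*K)**2 = 25*K**2)
(q(-11, 1) - 22)**2 = (25*(-11)**2 - 22)**2 = (25*121 - 22)**2 = (3025 - 22)**2 = 3003**2 = 9018009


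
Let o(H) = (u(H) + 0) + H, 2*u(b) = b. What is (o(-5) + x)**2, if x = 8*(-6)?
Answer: 12321/4 ≈ 3080.3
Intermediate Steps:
u(b) = b/2
o(H) = 3*H/2 (o(H) = (H/2 + 0) + H = H/2 + H = 3*H/2)
x = -48
(o(-5) + x)**2 = ((3/2)*(-5) - 48)**2 = (-15/2 - 48)**2 = (-111/2)**2 = 12321/4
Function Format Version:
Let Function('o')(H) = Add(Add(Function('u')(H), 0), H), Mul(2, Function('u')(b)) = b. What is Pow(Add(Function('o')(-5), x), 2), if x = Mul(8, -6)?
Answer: Rational(12321, 4) ≈ 3080.3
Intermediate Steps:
Function('u')(b) = Mul(Rational(1, 2), b)
Function('o')(H) = Mul(Rational(3, 2), H) (Function('o')(H) = Add(Add(Mul(Rational(1, 2), H), 0), H) = Add(Mul(Rational(1, 2), H), H) = Mul(Rational(3, 2), H))
x = -48
Pow(Add(Function('o')(-5), x), 2) = Pow(Add(Mul(Rational(3, 2), -5), -48), 2) = Pow(Add(Rational(-15, 2), -48), 2) = Pow(Rational(-111, 2), 2) = Rational(12321, 4)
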